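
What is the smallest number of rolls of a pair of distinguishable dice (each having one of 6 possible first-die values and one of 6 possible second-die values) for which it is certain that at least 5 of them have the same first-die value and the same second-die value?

There are 6 × 6 = 36 (first-die value, second-die value) combinations acting as pigeonholes.
With 36 × 4 = 144 rolls of a pair of distinguishable dice we could place exactly 4 in each, with no (first-die value, second-die value) pair reaching 5.
One more forces some (first-die value, second-die value) pair to hold 5, so 144 + 1 = 145.

145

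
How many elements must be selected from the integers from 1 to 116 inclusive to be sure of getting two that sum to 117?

Partition {1, …, 116} into 58 pairs: {1,116}, {2,115}, …, {58,59}.
Choosing 58 integers — say the integers 1 through 58 — takes one from each pair and avoids the property.
Choosing 59 forces two into the same pair by pigeonhole, and those sum to 117. So 59.

59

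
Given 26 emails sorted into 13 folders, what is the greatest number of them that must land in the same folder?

2

If each of the 13 folders held at most 1, the total would be at most 13 × 1 = 13 < 26, a contradiction.
So at least one holds ⌈26/13⌉ = 2.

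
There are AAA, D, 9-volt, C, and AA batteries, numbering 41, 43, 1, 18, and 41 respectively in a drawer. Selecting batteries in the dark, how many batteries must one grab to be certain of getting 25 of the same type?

92

Treat the 5 types as pigeonholes.
In the worst case we take at most 24 of each type, but all 1 9-volt and all 18 C (fewer than 24), giving 24 + 24 + 1 + 18 + 24 = 91.
One more battery then forces some type to 25, so 91 + 1 = 92.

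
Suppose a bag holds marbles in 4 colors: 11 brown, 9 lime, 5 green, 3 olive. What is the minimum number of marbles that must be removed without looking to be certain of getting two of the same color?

The worst case takes 1 marble of each color without reaching 2 of any: 4 × 1 = 4.
The next marble must bring some color to 2, so 4 + 1 = 5.

5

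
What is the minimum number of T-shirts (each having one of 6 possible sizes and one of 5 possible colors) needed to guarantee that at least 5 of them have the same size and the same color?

121

There are 6 × 5 = 30 (size, color) combinations acting as pigeonholes.
With 30 × 4 = 120 T-shirts we could place exactly 4 in each, with no (size, color) pair reaching 5.
One more forces some (size, color) pair to hold 5, so 120 + 1 = 121.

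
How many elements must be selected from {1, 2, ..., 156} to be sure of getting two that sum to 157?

79

Partition {1, …, 156} into 78 pairs: {1,156}, {2,155}, …, {78,79}.
Choosing 78 integers — say the integers 1 through 78 — takes one from each pair and avoids the property.
Choosing 79 forces two into the same pair by pigeonhole, and those sum to 157. So 79.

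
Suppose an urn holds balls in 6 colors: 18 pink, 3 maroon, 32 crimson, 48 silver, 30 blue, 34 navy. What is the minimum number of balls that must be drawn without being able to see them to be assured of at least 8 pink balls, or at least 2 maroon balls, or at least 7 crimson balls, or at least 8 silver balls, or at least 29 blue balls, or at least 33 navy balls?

Each of the 6 colors has its own threshold; avoid all of them simultaneously.
The worst case stops just short of every target: 7 pink, 1 maroon, 6 crimson, 7 silver, 28 blue, 32 navy — 7 + 1 + 6 + 7 + 28 + 32 = 81 balls.
One more ball must push some color to its target, so 81 + 1 = 82.

82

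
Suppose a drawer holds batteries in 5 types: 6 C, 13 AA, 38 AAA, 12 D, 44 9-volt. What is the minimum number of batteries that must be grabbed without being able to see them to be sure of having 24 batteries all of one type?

78

In the worst case we take at most 23 of each type, but all 6 C, all 13 AA, and all 12 D (fewer than 23), giving 6 + 13 + 23 + 12 + 23 = 77.
One more battery then forces some type to 24, so 77 + 1 = 78.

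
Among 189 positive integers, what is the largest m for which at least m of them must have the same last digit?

If each of the 10 possible last digits held at most 18, the total would be at most 10 × 18 = 180 < 189, a contradiction.
So at least one holds ⌈189/10⌉ = 19.

19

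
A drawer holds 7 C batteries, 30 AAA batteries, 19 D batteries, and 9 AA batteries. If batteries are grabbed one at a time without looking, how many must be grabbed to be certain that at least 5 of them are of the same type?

Treat the 4 types as pigeonholes.
The worst case takes 4 batteries of each type without reaching 5 of any: 4 × 4 = 16.
The next battery must bring some type to 5, so 16 + 1 = 17.

17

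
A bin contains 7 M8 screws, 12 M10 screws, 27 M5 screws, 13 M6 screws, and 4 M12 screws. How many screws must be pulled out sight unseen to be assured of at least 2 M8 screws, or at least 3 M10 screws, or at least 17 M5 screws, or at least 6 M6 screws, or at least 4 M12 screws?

The worst case stops just short of every target: 1 M8, 2 M10, 16 M5, 5 M6, 3 M12 — 1 + 2 + 16 + 5 + 3 = 27 screws.
One more screw must push some size to its target, so 27 + 1 = 28.

28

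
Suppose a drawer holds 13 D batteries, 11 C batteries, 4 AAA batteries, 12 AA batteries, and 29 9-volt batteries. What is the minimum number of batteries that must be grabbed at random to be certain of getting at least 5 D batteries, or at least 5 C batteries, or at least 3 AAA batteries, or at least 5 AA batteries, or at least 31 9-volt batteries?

44

The worst case stops just short of every target: 4 D, 4 C, 2 AAA, 4 AA, all 29 9-volt — 4 + 4 + 2 + 4 + 29 = 43 batteries.
One more battery must push some type to its target, so 43 + 1 = 44.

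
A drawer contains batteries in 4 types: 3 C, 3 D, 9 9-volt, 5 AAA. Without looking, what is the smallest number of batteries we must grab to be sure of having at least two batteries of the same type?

The worst case takes 1 battery of each type without reaching 2 of any: 4 × 1 = 4.
The next battery must bring some type to 2, so 4 + 1 = 5.

5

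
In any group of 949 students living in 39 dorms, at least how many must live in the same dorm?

If each of the 39 dorms held at most 24, the total would be at most 39 × 24 = 936 < 949, a contradiction.
So at least one holds ⌈949/39⌉ = 25.

25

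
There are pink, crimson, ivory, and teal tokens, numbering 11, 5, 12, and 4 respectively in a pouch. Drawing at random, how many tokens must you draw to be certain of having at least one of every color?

The hardest color to obtain is teal: we could draw every other token first — 32 − 4 = 28 tokens — without a single teal one.
The next draw must be teal, so 28 + 1 = 29.

29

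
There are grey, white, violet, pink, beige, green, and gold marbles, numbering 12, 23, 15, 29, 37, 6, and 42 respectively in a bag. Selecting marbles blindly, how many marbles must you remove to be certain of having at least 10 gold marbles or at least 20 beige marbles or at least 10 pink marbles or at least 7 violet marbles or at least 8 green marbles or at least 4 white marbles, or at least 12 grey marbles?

Each of the 7 colors has its own threshold; avoid all of them simultaneously.
The worst case stops just short of every target: 11 grey, 3 white, 6 violet, 9 pink, 19 beige, all 6 green, 9 gold — 11 + 3 + 6 + 9 + 19 + 6 + 9 = 63 marbles.
One more marble must push some color to its target, so 63 + 1 = 64.

64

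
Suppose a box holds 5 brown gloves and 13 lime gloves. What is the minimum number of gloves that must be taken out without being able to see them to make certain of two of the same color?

The worst case takes 1 glove of each color without reaching 2 of any: 2 × 1 = 2.
The next glove must bring some color to 2, so 2 + 1 = 3.

3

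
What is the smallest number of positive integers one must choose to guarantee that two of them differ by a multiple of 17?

18

Use the pigeonhole principle on residue classes: two integers differ by a multiple of 17 exactly when they share a remainder mod 17.
There are 17 residue classes mod 17, so 17 integers can all lie in distinct classes.
One more integer must repeat a residue, giving a difference divisible by 17. So n = 17 + 1 = 18.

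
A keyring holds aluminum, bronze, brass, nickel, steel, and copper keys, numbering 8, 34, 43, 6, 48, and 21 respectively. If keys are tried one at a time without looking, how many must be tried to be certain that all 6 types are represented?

The hardest type to obtain is nickel: we could draw every other key first — 160 − 6 = 154 keys — without a single nickel one.
The next draw must be nickel, so 154 + 1 = 155.

155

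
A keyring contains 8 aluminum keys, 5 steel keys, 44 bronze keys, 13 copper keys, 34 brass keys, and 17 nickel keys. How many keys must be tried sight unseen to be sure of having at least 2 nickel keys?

106

To avoid nickel keys as long as possible, exhaust the other 5 types first.
The worst case draws every non-nickel key first: 8 + 5 + 44 + 13 + 34 = 104.
The next 2 draws are then forced to be nickel, giving 104 + 2 = 106.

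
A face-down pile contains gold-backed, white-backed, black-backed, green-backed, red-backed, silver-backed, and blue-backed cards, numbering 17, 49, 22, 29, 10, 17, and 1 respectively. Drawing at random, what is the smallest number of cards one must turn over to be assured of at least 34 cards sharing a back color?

130

In the worst case we take at most 33 of each back color, but all 17 gold-backed, all 22 black-backed, all 29 green-backed, all 10 red-backed, all 17 silver-backed, and all 1 blue-backed (fewer than 33), giving 17 + 33 + 22 + 29 + 10 + 17 + 1 = 129.
One more card then forces some back color to 34, so 129 + 1 = 130.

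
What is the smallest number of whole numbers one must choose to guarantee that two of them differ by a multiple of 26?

27

Two integers differ by a multiple of 26 exactly when they share a remainder mod 26.
There are 26 residue classes mod 26, so 26 integers can all lie in distinct classes.
One more integer must repeat a residue, giving a difference divisible by 26. So n = 26 + 1 = 27.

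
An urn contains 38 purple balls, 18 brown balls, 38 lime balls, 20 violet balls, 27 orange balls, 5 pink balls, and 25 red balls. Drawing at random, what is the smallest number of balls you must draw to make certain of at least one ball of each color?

167

The hardest color to obtain is pink: we could draw every other ball first — 171 − 5 = 166 balls — without a single pink one.
The next draw must be pink, so 166 + 1 = 167.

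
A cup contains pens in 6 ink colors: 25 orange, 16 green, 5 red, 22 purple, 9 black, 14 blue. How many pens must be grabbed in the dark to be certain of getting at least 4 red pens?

90

The worst case draws every non-red pen first: 25 + 16 + 22 + 9 + 14 = 86.
The next 4 draws are then forced to be red, giving 86 + 4 = 90.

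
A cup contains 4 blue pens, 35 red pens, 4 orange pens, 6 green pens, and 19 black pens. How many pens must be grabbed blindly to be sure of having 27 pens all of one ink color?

Treat the 5 ink colors as pigeonholes.
In the worst case we take at most 26 of each ink color, but all 4 blue, all 4 orange, all 6 green, and all 19 black (fewer than 26), giving 4 + 26 + 4 + 6 + 19 = 59.
One more pen then forces some ink color to 27, so 59 + 1 = 60.

60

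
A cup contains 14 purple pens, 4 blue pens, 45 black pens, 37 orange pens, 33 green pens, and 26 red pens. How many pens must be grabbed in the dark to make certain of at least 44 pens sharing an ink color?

158

Treat the 6 ink colors as pigeonholes.
In the worst case we take at most 43 of each ink color, but all 14 purple, all 4 blue, all 37 orange, all 33 green, and all 26 red (fewer than 43), giving 14 + 4 + 43 + 37 + 33 + 26 = 157.
One more pen then forces some ink color to 44, so 157 + 1 = 158.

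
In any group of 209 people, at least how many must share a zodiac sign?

The 209 people fall into 12 zodiac signs.
If each of the 12 zodiac signs held at most 17, the total would be at most 12 × 17 = 204 < 209, a contradiction.
So at least one holds ⌈209/12⌉ = 18.

18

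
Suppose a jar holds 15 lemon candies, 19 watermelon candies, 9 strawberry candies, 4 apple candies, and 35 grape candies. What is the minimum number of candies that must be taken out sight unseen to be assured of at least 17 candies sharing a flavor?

In the worst case we take at most 16 of each flavor, but all 15 lemon, all 9 strawberry, and all 4 apple (fewer than 16), giving 15 + 16 + 9 + 4 + 16 = 60.
One more candy then forces some flavor to 17, so 60 + 1 = 61.

61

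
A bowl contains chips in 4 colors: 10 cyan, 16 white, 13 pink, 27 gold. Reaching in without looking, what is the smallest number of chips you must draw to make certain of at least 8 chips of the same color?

29

The worst case takes 7 chips of each color without reaching 8 of any: 4 × 7 = 28.
The next chip must bring some color to 8, so 28 + 1 = 29.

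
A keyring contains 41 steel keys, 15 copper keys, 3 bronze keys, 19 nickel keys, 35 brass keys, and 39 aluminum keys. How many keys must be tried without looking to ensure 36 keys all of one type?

143

In the worst case we take at most 35 of each type, but all 15 copper, all 3 bronze, and all 19 nickel (fewer than 35), giving 35 + 15 + 3 + 19 + 35 + 35 = 142.
One more key then forces some type to 36, so 142 + 1 = 143.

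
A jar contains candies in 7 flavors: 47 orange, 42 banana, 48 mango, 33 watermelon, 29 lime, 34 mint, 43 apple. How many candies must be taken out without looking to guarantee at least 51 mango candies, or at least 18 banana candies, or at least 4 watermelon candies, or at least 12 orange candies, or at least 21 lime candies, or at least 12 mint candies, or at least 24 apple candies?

134

The worst case stops just short of every target: 11 orange, 17 banana, all 48 mango, 3 watermelon, 20 lime, 11 mint, 23 apple — 11 + 17 + 48 + 3 + 20 + 11 + 23 = 133 candies.
One more candy must push some flavor to its target, so 133 + 1 = 134.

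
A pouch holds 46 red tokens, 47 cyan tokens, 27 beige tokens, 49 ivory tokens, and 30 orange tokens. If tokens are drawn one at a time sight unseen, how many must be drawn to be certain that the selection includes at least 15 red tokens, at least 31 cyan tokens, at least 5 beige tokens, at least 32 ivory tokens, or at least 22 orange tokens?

Each of the 5 colors has its own threshold; avoid all of them simultaneously.
The worst case stops just short of every target: 14 red, 30 cyan, 4 beige, 31 ivory, 21 orange — 14 + 30 + 4 + 31 + 21 = 100 tokens.
One more token must push some color to its target, so 100 + 1 = 101.

101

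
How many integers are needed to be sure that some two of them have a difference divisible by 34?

35

Two integers differ by a multiple of 34 exactly when they share a remainder mod 34.
There are 34 residue classes mod 34, so 34 integers can all lie in distinct classes.
One more integer must repeat a residue, giving a difference divisible by 34. So n = 34 + 1 = 35.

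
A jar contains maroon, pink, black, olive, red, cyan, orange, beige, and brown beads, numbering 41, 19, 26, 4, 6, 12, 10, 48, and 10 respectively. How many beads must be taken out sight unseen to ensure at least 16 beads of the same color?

Treat the 9 colors as pigeonholes.
In the worst case we take at most 15 of each color, but all 4 olive, all 6 red, all 12 cyan, all 10 orange, and all 10 brown (fewer than 15), giving 15 + 15 + 15 + 4 + 6 + 12 + 10 + 15 + 10 = 102.
One more bead then forces some color to 16, so 102 + 1 = 103.

103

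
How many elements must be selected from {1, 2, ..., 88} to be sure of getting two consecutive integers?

Partition {1, …, 88} into 44 pairs: {1,2}, {3,4}, …, {87,88}.
Choosing 44 integers — say the 44 even numbers 2, 4, …, 88 — takes one from each pair and avoids the property.
Choosing 45 forces two into the same pair by pigeonhole, and those are consecutive. So 45.

45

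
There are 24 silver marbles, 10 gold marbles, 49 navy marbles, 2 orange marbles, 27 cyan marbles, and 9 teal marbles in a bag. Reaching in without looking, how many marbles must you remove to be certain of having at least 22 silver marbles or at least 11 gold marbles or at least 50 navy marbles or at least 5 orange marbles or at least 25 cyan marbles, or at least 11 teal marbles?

Each of the 6 colors has its own threshold; avoid all of them simultaneously.
The worst case stops just short of every target: 21 silver, 10 gold, 49 navy, all 2 orange, 24 cyan, all 9 teal — 21 + 10 + 49 + 2 + 24 + 9 = 115 marbles.
One more marble must push some color to its target, so 115 + 1 = 116.

116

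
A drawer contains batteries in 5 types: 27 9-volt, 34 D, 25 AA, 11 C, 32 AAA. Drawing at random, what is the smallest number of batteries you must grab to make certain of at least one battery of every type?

The hardest type to obtain is C: we could draw every other battery first — 129 − 11 = 118 batteries — without a single C one.
The next draw must be C, so 118 + 1 = 119.

119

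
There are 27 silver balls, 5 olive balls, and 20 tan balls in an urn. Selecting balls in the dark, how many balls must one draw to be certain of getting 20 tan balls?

The worst case draws every non-tan ball first: 27 + 5 = 32.
The next 20 draws are then forced to be tan, giving 32 + 20 = 52.

52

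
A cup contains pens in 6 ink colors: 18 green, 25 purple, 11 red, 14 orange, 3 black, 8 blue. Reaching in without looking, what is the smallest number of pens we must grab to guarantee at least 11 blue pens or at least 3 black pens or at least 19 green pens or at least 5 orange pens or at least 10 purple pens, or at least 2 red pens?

43

The worst case stops just short of every target: 18 green, 9 purple, 1 red, 4 orange, 2 black, all 8 blue — 18 + 9 + 1 + 4 + 2 + 8 = 42 pens.
One more pen must push some ink color to its target, so 42 + 1 = 43.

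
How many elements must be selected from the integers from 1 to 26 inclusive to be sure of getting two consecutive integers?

Partition {1, …, 26} into 13 pairs: {1,2}, {3,4}, …, {25,26}.
Choosing 13 integers — say the 13 even numbers 2, 4, …, 26 — takes one from each pair and avoids the property.
Choosing 14 forces two into the same pair by pigeonhole, and those are consecutive. So 14.

14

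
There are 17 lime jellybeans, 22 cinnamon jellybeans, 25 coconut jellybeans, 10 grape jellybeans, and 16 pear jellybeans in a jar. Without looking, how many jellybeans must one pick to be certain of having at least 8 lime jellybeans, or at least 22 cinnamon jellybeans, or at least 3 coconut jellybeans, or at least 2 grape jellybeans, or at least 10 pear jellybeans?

41

Each of the 5 flavors has its own threshold; avoid all of them simultaneously.
The worst case stops just short of every target: 7 lime, 21 cinnamon, 2 coconut, 1 grape, 9 pear — 7 + 21 + 2 + 1 + 9 = 40 jellybeans.
One more jellybean must push some flavor to its target, so 40 + 1 = 41.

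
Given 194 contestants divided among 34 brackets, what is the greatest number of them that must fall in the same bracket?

6

If each of the 34 brackets held at most 5, the total would be at most 34 × 5 = 170 < 194, a contradiction.
So at least one holds ⌈194/34⌉ = 6.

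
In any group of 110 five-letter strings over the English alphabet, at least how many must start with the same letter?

5

If each of the 26 possible first letters held at most 4, the total would be at most 26 × 4 = 104 < 110, a contradiction.
So at least one holds ⌈110/26⌉ = 5.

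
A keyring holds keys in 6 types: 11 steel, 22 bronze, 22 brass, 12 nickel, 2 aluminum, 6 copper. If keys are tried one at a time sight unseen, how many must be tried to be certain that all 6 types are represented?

74

The hardest type to obtain is aluminum: we could draw every other key first — 75 − 2 = 73 keys — without a single aluminum one.
The next draw must be aluminum, so 73 + 1 = 74.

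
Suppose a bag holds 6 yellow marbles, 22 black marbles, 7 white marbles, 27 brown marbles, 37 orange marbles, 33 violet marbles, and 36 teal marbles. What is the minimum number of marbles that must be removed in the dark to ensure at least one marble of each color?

The hardest color to obtain is yellow: we could draw every other marble first — 168 − 6 = 162 marbles — without a single yellow one.
The next draw must be yellow, so 162 + 1 = 163.

163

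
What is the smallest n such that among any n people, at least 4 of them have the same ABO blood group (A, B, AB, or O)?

13

There are 4 ABO blood groups acting as pigeonholes.
With 4 × 3 = 12 people we could place exactly 3 in each, with no class reaching 4.
One more forces some class to hold 4, so 12 + 1 = 13.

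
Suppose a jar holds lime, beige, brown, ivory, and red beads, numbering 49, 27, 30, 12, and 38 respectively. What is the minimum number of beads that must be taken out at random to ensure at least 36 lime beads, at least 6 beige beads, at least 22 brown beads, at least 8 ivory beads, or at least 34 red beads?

102

Each of the 5 colors has its own threshold; avoid all of them simultaneously.
The worst case stops just short of every target: 35 lime, 5 beige, 21 brown, 7 ivory, 33 red — 35 + 5 + 21 + 7 + 33 = 101 beads.
One more bead must push some color to its target, so 101 + 1 = 102.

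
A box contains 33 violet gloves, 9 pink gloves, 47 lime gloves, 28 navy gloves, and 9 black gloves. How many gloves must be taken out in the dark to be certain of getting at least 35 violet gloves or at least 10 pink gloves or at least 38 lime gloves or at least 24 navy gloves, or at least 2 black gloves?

104

The worst case stops just short of every target: all 33 violet, 9 pink, 37 lime, 23 navy, 1 black — 33 + 9 + 37 + 23 + 1 = 103 gloves.
One more glove must push some color to its target, so 103 + 1 = 104.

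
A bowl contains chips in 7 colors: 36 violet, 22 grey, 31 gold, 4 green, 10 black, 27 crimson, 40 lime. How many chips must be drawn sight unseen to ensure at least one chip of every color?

167

The hardest color to obtain is green: we could draw every other chip first — 170 − 4 = 166 chips — without a single green one.
The next draw must be green, so 166 + 1 = 167.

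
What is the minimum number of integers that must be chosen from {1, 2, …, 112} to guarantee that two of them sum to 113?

Partition {1, …, 112} into 56 pairs: {1,112}, {2,111}, …, {56,57}.
Choosing 56 integers — say the integers 1 through 56 — takes one from each pair and avoids the property.
Choosing 57 forces two into the same pair by pigeonhole, and those sum to 113. So 57.

57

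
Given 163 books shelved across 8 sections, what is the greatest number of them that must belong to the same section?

The 163 books fall into 8 sections.
If each of the 8 sections held at most 20, the total would be at most 8 × 20 = 160 < 163, a contradiction.
So at least one holds ⌈163/8⌉ = 21.

21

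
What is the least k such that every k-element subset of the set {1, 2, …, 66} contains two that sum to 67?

Partition {1, …, 66} into 33 pairs: {1,66}, {2,65}, …, {33,34}.
Choosing 33 integers — say the integers 1 through 33 — takes one from each pair and avoids the property.
Choosing 34 forces two into the same pair by pigeonhole, and those sum to 67. So 34.

34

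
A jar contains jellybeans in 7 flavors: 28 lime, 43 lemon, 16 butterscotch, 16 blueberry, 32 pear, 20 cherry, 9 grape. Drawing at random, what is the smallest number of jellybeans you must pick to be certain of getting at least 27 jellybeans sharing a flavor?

In the worst case we take at most 26 of each flavor, but all 16 butterscotch, all 16 blueberry, all 20 cherry, and all 9 grape (fewer than 26), giving 26 + 26 + 16 + 16 + 26 + 20 + 9 = 139.
One more jellybean then forces some flavor to 27, so 139 + 1 = 140.

140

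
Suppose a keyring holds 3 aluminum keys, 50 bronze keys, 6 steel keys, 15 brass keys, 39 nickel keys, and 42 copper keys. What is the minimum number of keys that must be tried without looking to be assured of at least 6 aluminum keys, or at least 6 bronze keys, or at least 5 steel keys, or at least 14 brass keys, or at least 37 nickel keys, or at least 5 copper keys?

The worst case stops just short of every target: all 3 aluminum, 5 bronze, 4 steel, 13 brass, 36 nickel, 4 copper — 3 + 5 + 4 + 13 + 36 + 4 = 65 keys.
One more key must push some type to its target, so 65 + 1 = 66.

66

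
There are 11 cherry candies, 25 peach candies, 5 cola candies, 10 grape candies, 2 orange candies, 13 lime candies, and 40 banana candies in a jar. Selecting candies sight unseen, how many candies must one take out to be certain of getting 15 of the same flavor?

70

In the worst case we take at most 14 of each flavor, but all 11 cherry, all 5 cola, all 10 grape, all 2 orange, and all 13 lime (fewer than 14), giving 11 + 14 + 5 + 10 + 2 + 13 + 14 = 69.
One more candy then forces some flavor to 15, so 69 + 1 = 70.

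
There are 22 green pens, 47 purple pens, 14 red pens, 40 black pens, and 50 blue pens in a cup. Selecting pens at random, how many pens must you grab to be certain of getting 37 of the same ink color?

In the worst case we take at most 36 of each ink color, but all 22 green and all 14 red (fewer than 36), giving 22 + 36 + 14 + 36 + 36 = 144.
One more pen then forces some ink color to 37, so 144 + 1 = 145.

145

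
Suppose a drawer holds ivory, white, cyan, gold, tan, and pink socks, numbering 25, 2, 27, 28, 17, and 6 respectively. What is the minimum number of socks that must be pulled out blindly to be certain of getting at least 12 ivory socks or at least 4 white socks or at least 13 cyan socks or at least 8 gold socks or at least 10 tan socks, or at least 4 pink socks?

45

The worst case stops just short of every target: 11 ivory, all 2 white, 12 cyan, 7 gold, 9 tan, 3 pink — 11 + 2 + 12 + 7 + 9 + 3 = 44 socks.
One more sock must push some color to its target, so 44 + 1 = 45.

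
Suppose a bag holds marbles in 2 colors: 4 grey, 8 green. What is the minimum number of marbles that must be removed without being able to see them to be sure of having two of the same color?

The worst case takes 1 marble of each color without reaching 2 of any: 2 × 1 = 2.
The next marble must bring some color to 2, so 2 + 1 = 3.

3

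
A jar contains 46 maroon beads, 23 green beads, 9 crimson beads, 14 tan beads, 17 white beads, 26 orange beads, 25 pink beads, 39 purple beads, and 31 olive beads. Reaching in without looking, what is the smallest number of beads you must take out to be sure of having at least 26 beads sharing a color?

189

In the worst case we take at most 25 of each color, but all 23 green, all 9 crimson, all 14 tan, and all 17 white (fewer than 25), giving 25 + 23 + 9 + 14 + 17 + 25 + 25 + 25 + 25 = 188.
One more bead then forces some color to 26, so 188 + 1 = 189.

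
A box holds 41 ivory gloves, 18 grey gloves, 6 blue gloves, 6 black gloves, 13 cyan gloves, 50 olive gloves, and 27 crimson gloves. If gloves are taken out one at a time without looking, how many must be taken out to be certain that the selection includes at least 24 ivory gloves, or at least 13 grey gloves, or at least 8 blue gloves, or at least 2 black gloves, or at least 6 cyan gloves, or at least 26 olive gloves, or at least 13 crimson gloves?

The worst case stops just short of every target: 23 ivory, 12 grey, all 6 blue, 1 black, 5 cyan, 25 olive, 12 crimson — 23 + 12 + 6 + 1 + 5 + 25 + 12 = 84 gloves.
One more glove must push some color to its target, so 84 + 1 = 85.

85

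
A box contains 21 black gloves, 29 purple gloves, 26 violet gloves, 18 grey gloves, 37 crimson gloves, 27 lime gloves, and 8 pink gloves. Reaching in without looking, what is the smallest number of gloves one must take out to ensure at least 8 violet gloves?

To avoid violet gloves as long as possible, exhaust the other 6 colors first.
The worst case draws every non-violet glove first: 21 + 29 + 18 + 37 + 27 + 8 = 140.
The next 8 draws are then forced to be violet, giving 140 + 8 = 148.

148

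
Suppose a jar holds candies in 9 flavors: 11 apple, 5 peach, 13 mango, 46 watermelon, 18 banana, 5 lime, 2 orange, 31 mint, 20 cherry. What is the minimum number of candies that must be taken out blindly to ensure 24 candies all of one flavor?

In the worst case we take at most 23 of each flavor, but all 11 apple, all 5 peach, all 13 mango, all 18 banana, all 5 lime, all 2 orange, and all 20 cherry (fewer than 23), giving 11 + 5 + 13 + 23 + 18 + 5 + 2 + 23 + 20 = 120.
One more candy then forces some flavor to 24, so 120 + 1 = 121.

121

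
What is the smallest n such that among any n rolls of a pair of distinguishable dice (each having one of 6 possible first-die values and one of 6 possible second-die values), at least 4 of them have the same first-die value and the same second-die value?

109

There are 6 × 6 = 36 (first-die value, second-die value) combinations acting as pigeonholes.
With 36 × 3 = 108 rolls of a pair of distinguishable dice we could place exactly 3 in each, with no (first-die value, second-die value) pair reaching 4.
One more forces some (first-die value, second-die value) pair to hold 4, so 108 + 1 = 109.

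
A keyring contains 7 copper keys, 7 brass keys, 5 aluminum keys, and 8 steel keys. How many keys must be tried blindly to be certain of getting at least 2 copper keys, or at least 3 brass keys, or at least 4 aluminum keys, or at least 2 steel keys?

The worst case stops just short of every target: 1 copper, 2 brass, 3 aluminum, 1 steel — 1 + 2 + 3 + 1 = 7 keys.
One more key must push some type to its target, so 7 + 1 = 8.

8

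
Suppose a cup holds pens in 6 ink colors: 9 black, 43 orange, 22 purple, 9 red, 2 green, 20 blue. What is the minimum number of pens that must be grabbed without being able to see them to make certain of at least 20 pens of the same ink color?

Treat the 6 ink colors as pigeonholes.
In the worst case we take at most 19 of each ink color, but all 9 black, all 9 red, and all 2 green (fewer than 19), giving 9 + 19 + 19 + 9 + 2 + 19 = 77.
One more pen then forces some ink color to 20, so 77 + 1 = 78.

78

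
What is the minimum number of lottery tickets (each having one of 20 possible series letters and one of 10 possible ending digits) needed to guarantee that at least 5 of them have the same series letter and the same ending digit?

There are 20 × 10 = 200 (series letter, ending digit) combinations acting as pigeonholes.
With 200 × 4 = 800 lottery tickets we could place exactly 4 in each, with no (series letter, ending digit) pair reaching 5.
One more forces some (series letter, ending digit) pair to hold 5, so 800 + 1 = 801.

801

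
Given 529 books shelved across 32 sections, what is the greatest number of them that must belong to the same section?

17

The 529 books fall into 32 sections.
If each of the 32 sections held at most 16, the total would be at most 32 × 16 = 512 < 529, a contradiction.
So at least one holds ⌈529/32⌉ = 17.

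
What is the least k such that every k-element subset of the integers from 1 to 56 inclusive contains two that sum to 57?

Partition {1, …, 56} into 28 pairs: {1,56}, {2,55}, …, {28,29}.
Choosing 28 integers — say the integers 1 through 28 — takes one from each pair and avoids the property.
Choosing 29 forces two into the same pair by pigeonhole, and those sum to 57. So 29.

29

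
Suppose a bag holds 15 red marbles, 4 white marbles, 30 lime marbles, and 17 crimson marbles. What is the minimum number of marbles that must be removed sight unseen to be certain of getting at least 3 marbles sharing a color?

The worst case takes 2 marbles of each color without reaching 3 of any: 4 × 2 = 8.
The next marble must bring some color to 3, so 8 + 1 = 9.

9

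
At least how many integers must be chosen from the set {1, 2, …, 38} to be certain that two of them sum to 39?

20

Partition {1, …, 38} into 19 pairs: {1,38}, {2,37}, …, {19,20}.
Choosing 19 integers — say the integers 1 through 19 — takes one from each pair and avoids the property.
Choosing 20 forces two into the same pair by pigeonhole, and those sum to 39. So 20.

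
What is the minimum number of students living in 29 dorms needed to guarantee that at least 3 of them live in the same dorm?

59

There are 29 dorms acting as pigeonholes.
With 29 × 2 = 58 students we could place exactly 2 in each, with no class reaching 3.
One more forces some class to hold 3, so 58 + 1 = 59.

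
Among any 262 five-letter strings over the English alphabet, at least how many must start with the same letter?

11

The 262 five-letter strings over the English alphabet fall into 26 possible first letters.
If each of the 26 possible first letters held at most 10, the total would be at most 26 × 10 = 260 < 262, a contradiction.
So at least one holds ⌈262/26⌉ = 11.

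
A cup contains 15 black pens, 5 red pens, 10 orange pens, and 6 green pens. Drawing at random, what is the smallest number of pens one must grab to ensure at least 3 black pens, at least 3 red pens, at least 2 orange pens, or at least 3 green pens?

The worst case stops just short of every target: 2 black, 2 red, 1 orange, 2 green — 2 + 2 + 1 + 2 = 7 pens.
One more pen must push some ink color to its target, so 7 + 1 = 8.

8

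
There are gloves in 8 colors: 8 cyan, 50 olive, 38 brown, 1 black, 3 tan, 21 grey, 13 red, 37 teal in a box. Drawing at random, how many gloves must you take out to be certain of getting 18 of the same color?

In the worst case we take at most 17 of each color, but all 8 cyan, all 1 black, all 3 tan, and all 13 red (fewer than 17), giving 8 + 17 + 17 + 1 + 3 + 17 + 13 + 17 = 93.
One more glove then forces some color to 18, so 93 + 1 = 94.

94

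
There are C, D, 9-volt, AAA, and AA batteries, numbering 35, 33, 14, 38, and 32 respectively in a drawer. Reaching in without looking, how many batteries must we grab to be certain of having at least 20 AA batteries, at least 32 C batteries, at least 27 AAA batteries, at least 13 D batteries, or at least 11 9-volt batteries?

99

Each of the 5 types has its own threshold; avoid all of them simultaneously.
The worst case stops just short of every target: 31 C, 12 D, 10 9-volt, 26 AAA, 19 AA — 31 + 12 + 10 + 26 + 19 = 98 batteries.
One more battery must push some type to its target, so 98 + 1 = 99.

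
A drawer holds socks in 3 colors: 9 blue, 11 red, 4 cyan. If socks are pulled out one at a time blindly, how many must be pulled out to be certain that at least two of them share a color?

4

The worst case takes 1 sock of each color without reaching 2 of any: 3 × 1 = 3.
The next sock must bring some color to 2, so 3 + 1 = 4.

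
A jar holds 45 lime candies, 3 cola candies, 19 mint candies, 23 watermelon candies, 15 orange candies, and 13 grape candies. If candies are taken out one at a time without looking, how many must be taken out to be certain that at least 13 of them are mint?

The worst case draws every non-mint candy first: 45 + 3 + 23 + 15 + 13 = 99.
The next 13 draws are then forced to be mint, giving 99 + 13 = 112.

112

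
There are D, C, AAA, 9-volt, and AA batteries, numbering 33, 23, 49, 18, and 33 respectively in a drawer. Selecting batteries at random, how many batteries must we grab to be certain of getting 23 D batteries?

146

The worst case draws every non-D battery first: 23 + 49 + 18 + 33 = 123.
The next 23 draws are then forced to be D, giving 123 + 23 = 146.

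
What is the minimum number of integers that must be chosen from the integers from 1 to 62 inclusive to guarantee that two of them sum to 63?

Partition {1, …, 62} into 31 pairs: {1,62}, {2,61}, …, {31,32}.
Choosing 31 integers — say the integers 1 through 31 — takes one from each pair and avoids the property.
Choosing 32 forces two into the same pair by pigeonhole, and those sum to 63. So 32.

32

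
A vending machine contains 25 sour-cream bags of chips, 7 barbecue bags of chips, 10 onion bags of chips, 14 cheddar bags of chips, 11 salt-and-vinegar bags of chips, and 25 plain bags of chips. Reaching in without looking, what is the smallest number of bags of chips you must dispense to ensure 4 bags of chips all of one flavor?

19

The worst case takes 3 bags of chips of each flavor without reaching 4 of any: 6 × 3 = 18.
The next bag of chips must bring some flavor to 4, so 18 + 1 = 19.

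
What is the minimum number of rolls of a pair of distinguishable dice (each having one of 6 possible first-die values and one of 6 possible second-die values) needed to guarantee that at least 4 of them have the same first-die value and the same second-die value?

109

There are 6 × 6 = 36 (first-die value, second-die value) combinations acting as pigeonholes.
With 36 × 3 = 108 rolls of a pair of distinguishable dice we could place exactly 3 in each, with no (first-die value, second-die value) pair reaching 4.
One more forces some (first-die value, second-die value) pair to hold 4, so 108 + 1 = 109.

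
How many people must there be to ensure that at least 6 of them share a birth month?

There are 12 months of the year acting as pigeonholes.
With 12 × 5 = 60 people we could place exactly 5 in each, with no class reaching 6.
One more forces some class to hold 6, so 60 + 1 = 61.

61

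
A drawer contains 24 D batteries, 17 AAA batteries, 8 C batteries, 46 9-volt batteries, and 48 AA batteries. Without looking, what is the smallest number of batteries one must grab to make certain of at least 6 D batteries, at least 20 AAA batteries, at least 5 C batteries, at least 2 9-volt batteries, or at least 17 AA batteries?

44

The worst case stops just short of every target: 5 D, all 17 AAA, 4 C, 1 9-volt, 16 AA — 5 + 17 + 4 + 1 + 16 = 43 batteries.
One more battery must push some type to its target, so 43 + 1 = 44.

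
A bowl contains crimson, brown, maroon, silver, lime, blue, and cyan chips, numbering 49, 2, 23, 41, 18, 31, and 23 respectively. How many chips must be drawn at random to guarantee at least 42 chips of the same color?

180

In the worst case we take at most 41 of each color, but all 2 brown, all 23 maroon, all 18 lime, all 31 blue, and all 23 cyan (fewer than 41), giving 41 + 2 + 23 + 41 + 18 + 31 + 23 = 179.
One more chip then forces some color to 42, so 179 + 1 = 180.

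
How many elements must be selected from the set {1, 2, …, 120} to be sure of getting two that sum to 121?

Partition {1, …, 120} into 60 pairs: {1,120}, {2,119}, …, {60,61}.
Choosing 60 integers — say the integers 1 through 60 — takes one from each pair and avoids the property.
Choosing 61 forces two into the same pair by pigeonhole, and those sum to 121. So 61.

61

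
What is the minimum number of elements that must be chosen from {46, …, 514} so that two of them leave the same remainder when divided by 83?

84

Group the integers by remainder mod 83; there are 83 residue classes, each nonempty in this range.
Choosing one from each class (83 integers) avoids any shared remainder.
One more choice must repeat a class, so two differ by a multiple of 83. Hence 83 + 1 = 84.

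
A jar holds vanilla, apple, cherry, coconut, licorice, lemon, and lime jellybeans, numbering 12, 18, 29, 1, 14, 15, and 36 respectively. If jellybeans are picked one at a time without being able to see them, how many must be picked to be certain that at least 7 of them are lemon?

117

The worst case draws every non-lemon jellybean first: 12 + 18 + 29 + 1 + 14 + 36 = 110.
The next 7 draws are then forced to be lemon, giving 110 + 7 = 117.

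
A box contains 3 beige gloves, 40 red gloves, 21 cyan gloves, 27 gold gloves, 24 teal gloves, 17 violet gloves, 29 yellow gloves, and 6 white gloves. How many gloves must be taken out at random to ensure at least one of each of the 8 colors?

The hardest color to obtain is beige: we could draw every other glove first — 167 − 3 = 164 gloves — without a single beige one.
The next draw must be beige, so 164 + 1 = 165.

165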